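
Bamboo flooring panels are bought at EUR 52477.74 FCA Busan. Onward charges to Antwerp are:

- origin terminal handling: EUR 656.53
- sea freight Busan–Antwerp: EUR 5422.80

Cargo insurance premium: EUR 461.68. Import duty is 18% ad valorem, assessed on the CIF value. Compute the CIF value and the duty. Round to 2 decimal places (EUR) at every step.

CIF value: EUR 59018.75; import duty: EUR 10623.38

CIF = FCA price + pre-shipment costs + freight + insurance
CIF = 52477.74 + 656.53 + 5422.80 + 461.68 = 59018.75
Import duty = 59018.75 × 18% = 10623.38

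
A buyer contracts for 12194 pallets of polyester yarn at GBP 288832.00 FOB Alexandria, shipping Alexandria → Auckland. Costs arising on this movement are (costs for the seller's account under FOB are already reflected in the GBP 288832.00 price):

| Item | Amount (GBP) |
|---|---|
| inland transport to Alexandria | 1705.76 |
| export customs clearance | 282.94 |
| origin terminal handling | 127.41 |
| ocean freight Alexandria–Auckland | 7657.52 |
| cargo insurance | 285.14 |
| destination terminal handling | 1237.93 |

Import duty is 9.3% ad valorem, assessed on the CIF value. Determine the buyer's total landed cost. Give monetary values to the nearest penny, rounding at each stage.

Total landed cost: GBP 325612.63

FOB: the seller bears costs until goods are on board at the origin port; the buyer bears freight, insurance and all costs thereafter.
Already in the invoice (seller's account under FOB): inland to port, export clearance, origin terminal — exclude.
CIF value = FOB price + freight + insurance = 288832.00 + 7657.52 + 285.14 = 296774.66
Import duty = 296774.66 × 9.3% = 27600.04
Buyer bears: freight 7657.52 + insurance 285.14 + destination terminal 1237.93 + duty 27600.04 = 36780.63
Landed cost = invoice 288832.00 + 36780.63 = 325612.63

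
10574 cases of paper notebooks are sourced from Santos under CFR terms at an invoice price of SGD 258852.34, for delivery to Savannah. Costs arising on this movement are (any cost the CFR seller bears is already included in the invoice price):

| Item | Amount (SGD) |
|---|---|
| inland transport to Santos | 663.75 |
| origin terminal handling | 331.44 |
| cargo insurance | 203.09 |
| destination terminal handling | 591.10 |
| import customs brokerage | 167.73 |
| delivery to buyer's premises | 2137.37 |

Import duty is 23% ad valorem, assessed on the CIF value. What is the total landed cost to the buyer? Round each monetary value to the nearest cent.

Total landed cost: SGD 321534.38

CFR: the seller pays costs through ocean freight to the destination port, but not insurance.
Already in the invoice (seller's account under CFR): inland to port, origin terminal — exclude.
CIF value = CFR price + insurance = 258852.34 + 203.09 = 259055.43
Import duty = 259055.43 × 23% = 59582.75
Buyer bears: insurance 203.09 + destination terminal 591.10 + brokerage 167.73 + delivery 2137.37 + duty 59582.75 = 62682.04
Landed cost = invoice 258852.34 + 62682.04 = 321534.38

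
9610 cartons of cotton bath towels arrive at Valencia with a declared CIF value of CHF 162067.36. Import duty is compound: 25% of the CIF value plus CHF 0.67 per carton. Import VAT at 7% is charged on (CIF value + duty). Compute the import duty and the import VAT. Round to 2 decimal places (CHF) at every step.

Ad valorem component: 162067.36 × 25% = 40516.84
Specific component: 9610 × 0.67 = 6438.70
Import duty = 40516.84 + 6438.70 = 46955.54
VAT base = CIF + duty = 162067.36 + 46955.54 = 209022.90
Import VAT = 209022.90 × 7% = 14631.60

Import duty: CHF 46955.54; import VAT: CHF 14631.60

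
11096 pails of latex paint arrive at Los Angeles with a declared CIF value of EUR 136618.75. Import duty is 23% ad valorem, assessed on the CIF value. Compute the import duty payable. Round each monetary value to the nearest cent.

Import duty: EUR 31422.31

Import duty = 136618.75 × 23% = 31422.31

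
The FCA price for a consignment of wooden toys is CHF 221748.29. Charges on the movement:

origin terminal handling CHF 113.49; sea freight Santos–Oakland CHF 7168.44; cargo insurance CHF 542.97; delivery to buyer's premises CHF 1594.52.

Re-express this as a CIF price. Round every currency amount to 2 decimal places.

Not relevant to the conversion: delivery — on the buyer under both terms; not part of either seller's price.
From FCA to CIF, the seller additionally bears: origin terminal, freight, insurance.
CIF price = 221748.29 + 113.49 + 7168.44 + 542.97 = 229573.19

CIF price: CHF 229573.19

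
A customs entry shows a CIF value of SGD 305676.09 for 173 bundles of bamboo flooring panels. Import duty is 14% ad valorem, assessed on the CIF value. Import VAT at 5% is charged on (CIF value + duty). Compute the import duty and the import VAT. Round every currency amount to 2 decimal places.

Import duty: SGD 42794.65; import VAT: SGD 17423.54

Import duty = 305676.09 × 14% = 42794.65
VAT base = CIF + duty = 305676.09 + 42794.65 = 348470.74
Import VAT = 348470.74 × 5% = 17423.54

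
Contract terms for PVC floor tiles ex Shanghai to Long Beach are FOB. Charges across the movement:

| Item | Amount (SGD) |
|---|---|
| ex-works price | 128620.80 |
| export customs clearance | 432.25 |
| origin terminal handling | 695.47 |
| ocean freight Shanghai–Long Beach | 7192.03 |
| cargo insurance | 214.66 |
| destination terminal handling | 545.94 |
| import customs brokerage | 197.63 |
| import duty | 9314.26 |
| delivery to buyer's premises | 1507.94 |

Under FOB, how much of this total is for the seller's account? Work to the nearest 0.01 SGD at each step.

FOB: the seller bears costs until goods are on board at the origin port; the buyer bears freight, insurance and all costs thereafter.
Seller's account: goods 128620.80 + export clearance 432.25 + origin terminal 695.47 = 129748.52
Buyer's account: freight 7192.03 + insurance 214.66 + destination terminal 545.94 + brokerage 197.63 + duty 9314.26 + delivery 1507.94 = 18972.46

Seller's account: SGD 129748.52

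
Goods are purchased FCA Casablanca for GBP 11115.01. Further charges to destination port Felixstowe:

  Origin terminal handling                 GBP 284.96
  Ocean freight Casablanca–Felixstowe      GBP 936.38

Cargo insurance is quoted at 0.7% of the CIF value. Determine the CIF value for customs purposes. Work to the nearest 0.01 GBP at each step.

Let C be the CIF value. C = FCA price + pre-shipment costs + freight + 0.7% × C
C − 0.7% × C = 11115.01 + 284.96 + 936.38
0.993 × C = 12336.35
C = 12336.35 / 0.993 = 12423.31
Insurance premium = 0.7% × 12423.31 = 86.96

CIF value: GBP 12423.31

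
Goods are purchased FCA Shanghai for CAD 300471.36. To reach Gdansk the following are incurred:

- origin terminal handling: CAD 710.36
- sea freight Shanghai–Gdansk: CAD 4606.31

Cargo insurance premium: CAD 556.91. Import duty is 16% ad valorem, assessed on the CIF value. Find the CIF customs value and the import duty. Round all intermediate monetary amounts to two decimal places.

CIF = FCA price + pre-shipment costs + freight + insurance
CIF = 300471.36 + 710.36 + 4606.31 + 556.91 = 306344.94
Import duty = 306344.94 × 16% = 49015.19

CIF value: CAD 306344.94; import duty: CAD 49015.19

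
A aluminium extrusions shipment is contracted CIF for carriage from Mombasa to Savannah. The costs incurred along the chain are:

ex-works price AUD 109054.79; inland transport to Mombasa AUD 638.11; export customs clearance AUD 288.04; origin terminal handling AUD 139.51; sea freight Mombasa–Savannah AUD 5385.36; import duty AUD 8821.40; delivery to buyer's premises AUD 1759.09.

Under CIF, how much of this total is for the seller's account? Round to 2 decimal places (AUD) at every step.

Seller's account: AUD 115505.81

CIF: the seller pays costs through ocean freight and marine insurance to the destination port.
Seller's account: goods 109054.79 + inland to port 638.11 + export clearance 288.04 + origin terminal 139.51 + freight 5385.36 = 115505.81
Buyer's account: duty 8821.40 + delivery 1759.09 = 10580.49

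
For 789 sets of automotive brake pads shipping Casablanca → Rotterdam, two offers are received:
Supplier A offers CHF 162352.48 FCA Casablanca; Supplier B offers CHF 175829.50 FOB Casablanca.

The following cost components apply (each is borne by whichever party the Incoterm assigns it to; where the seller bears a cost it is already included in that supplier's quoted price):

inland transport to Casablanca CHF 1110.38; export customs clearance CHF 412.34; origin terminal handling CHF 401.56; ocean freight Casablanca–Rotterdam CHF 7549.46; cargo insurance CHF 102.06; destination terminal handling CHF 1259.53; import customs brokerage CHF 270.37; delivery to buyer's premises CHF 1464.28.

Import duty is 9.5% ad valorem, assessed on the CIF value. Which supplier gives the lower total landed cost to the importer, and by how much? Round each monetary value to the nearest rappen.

Supplier A is cheaper by CHF 14317.63

Supplier A (FCA):
CIF value = FCA price + origin terminal + freight + insurance = 162352.48 + 401.56 + 7549.46 + 102.06 = 170405.56
Import duty = 170405.56 × 9.5% = 16188.53
Buyer bears (A): 401.56 + 7549.46 + 102.06 + 1259.53 + 270.37 + 1464.28 = 11047.26
Landed cost (A) = invoice 162352.48 + 11047.26 + duty 16188.53 = 189588.27
Supplier B (FOB):
CIF value = FOB price + freight + insurance = 175829.50 + 7549.46 + 102.06 = 183481.02
Import duty = 183481.02 × 9.5% = 17430.70
Buyer bears (B): 7549.46 + 102.06 + 1259.53 + 270.37 + 1464.28 = 10645.70
Landed cost (B) = invoice 175829.50 + 10645.70 + duty 17430.70 = 203905.90
Difference = |189588.27 − 203905.90| = 14317.63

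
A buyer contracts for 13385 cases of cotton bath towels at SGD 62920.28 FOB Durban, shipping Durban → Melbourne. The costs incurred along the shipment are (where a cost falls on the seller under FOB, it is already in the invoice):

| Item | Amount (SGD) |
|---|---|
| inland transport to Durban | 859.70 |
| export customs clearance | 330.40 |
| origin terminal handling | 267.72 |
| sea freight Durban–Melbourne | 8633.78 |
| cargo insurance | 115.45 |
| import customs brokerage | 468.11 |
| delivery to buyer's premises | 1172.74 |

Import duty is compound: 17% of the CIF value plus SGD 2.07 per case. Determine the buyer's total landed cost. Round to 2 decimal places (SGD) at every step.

FOB: the seller bears costs until goods are on board at the origin port; the buyer bears freight, insurance and all costs thereafter.
Already in the invoice (seller's account under FOB): inland to port, export clearance, origin terminal — exclude.
CIF value = FOB price + freight + insurance = 62920.28 + 8633.78 + 115.45 = 71669.51
Ad valorem component: 71669.51 × 17% = 12183.82
Specific component: 13385 × 2.07 = 27706.95
Import duty = 12183.82 + 27706.95 = 39890.77
Buyer bears: freight 8633.78 + insurance 115.45 + brokerage 468.11 + delivery 1172.74 + duty 39890.77 = 50280.85
Landed cost = invoice 62920.28 + 50280.85 = 113201.13

Total landed cost: SGD 113201.13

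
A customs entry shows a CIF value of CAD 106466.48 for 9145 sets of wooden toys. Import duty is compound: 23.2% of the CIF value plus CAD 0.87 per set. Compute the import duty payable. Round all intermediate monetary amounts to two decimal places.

Ad valorem component: 106466.48 × 23.2% = 24700.22
Specific component: 9145 × 0.87 = 7956.15
Import duty = 24700.22 + 7956.15 = 32656.37

Import duty: CAD 32656.37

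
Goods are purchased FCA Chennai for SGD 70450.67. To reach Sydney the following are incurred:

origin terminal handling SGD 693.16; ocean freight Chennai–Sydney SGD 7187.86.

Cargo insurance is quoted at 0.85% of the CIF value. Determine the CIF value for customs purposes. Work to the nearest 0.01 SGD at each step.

CIF value: SGD 79003.22

Let C be the CIF value. C = FCA price + pre-shipment costs + freight + 0.85% × C
C − 0.85% × C = 70450.67 + 693.16 + 7187.86
0.9915 × C = 78331.69
C = 78331.69 / 0.9915 = 79003.22
Insurance premium = 0.85% × 79003.22 = 671.53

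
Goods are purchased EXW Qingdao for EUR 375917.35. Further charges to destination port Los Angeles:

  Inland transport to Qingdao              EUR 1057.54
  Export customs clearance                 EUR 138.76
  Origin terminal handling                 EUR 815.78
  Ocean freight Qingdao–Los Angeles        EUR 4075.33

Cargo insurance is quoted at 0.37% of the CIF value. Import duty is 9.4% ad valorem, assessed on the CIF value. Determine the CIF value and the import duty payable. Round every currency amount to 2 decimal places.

CIF value: EUR 383423.43; import duty: EUR 36041.80

Let C be the CIF value. C = EXW price + pre-shipment costs + freight + 0.37% × C
C − 0.37% × C = 375917.35 + 1057.54 + 138.76 + 815.78 + 4075.33
0.9963 × C = 382004.76
C = 382004.76 / 0.9963 = 383423.43
Insurance premium = 0.37% × 383423.43 = 1418.67
Import duty = 383423.43 × 9.4% = 36041.80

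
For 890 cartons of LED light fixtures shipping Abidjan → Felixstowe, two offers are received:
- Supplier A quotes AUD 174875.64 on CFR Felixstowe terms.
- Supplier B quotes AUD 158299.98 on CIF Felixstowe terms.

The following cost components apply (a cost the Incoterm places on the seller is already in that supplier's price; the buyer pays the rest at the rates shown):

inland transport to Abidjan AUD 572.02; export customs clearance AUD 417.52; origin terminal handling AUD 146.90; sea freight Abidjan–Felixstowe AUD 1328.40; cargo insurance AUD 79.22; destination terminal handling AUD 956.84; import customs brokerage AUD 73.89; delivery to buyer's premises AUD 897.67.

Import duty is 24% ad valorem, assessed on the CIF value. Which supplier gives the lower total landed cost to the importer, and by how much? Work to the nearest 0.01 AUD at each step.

Supplier A (CFR):
CIF value = CFR price + insurance = 174875.64 + 79.22 = 174954.86
Import duty = 174954.86 × 24% = 41989.17
Buyer bears (A): 79.22 + 956.84 + 73.89 + 897.67 = 2007.62
Landed cost (A) = invoice 174875.64 + 2007.62 + duty 41989.17 = 218872.43
Supplier B (CIF):
The CIF price already equals the CIF value: 158299.98
Import duty = 158299.98 × 24% = 37992.00
Buyer bears (B): 956.84 + 73.89 + 897.67 = 1928.40
Landed cost (B) = invoice 158299.98 + 1928.40 + duty 37992.00 = 198220.38
Difference = |218872.43 − 198220.38| = 20652.05

Supplier B is cheaper by AUD 20652.05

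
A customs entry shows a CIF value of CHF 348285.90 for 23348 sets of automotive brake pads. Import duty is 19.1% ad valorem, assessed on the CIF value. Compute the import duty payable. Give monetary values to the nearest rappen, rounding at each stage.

Import duty = 348285.90 × 19.1% = 66522.61

Import duty: CHF 66522.61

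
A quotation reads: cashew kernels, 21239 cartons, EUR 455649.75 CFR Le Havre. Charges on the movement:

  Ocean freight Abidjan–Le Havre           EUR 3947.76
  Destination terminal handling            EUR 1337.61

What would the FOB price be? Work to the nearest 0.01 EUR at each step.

Not relevant to the conversion: destination terminal — on the buyer under both terms; not part of either seller's price.
From CFR to FOB, the seller no longer bears: freight.
FOB price = 455649.75 − 3947.76 = 451701.99

FOB price: EUR 451701.99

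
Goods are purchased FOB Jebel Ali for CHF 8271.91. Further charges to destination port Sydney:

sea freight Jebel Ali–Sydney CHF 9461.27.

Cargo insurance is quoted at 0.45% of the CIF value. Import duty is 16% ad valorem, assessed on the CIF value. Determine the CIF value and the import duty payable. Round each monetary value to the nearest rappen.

Let C be the CIF value. C = FOB price + freight + 0.45% × C
C − 0.45% × C = 8271.91 + 9461.27
0.9955 × C = 17733.18
C = 17733.18 / 0.9955 = 17813.34
Insurance premium = 0.45% × 17813.34 = 80.16
Import duty = 17813.34 × 16% = 2850.13

CIF value: CHF 17813.34; import duty: CHF 2850.13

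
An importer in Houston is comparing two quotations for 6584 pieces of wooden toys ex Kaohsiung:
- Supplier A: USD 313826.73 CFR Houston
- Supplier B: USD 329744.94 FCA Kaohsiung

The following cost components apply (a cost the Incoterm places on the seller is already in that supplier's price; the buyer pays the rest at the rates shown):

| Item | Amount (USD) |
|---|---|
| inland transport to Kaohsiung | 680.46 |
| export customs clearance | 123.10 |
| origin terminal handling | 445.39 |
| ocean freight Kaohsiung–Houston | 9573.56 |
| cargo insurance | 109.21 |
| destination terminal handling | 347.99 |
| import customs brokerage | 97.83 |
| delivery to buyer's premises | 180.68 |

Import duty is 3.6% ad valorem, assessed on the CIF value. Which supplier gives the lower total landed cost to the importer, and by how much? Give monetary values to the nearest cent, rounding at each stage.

Supplier A is cheaper by USD 26870.90

Supplier A (CFR):
CIF value = CFR price + insurance = 313826.73 + 109.21 = 313935.94
Import duty = 313935.94 × 3.6% = 11301.69
Buyer bears (A): 109.21 + 347.99 + 97.83 + 180.68 = 735.71
Landed cost (A) = invoice 313826.73 + 735.71 + duty 11301.69 = 325864.13
Supplier B (FCA):
CIF value = FCA price + origin terminal + freight + insurance = 329744.94 + 445.39 + 9573.56 + 109.21 = 339873.10
Import duty = 339873.10 × 3.6% = 12235.43
Buyer bears (B): 445.39 + 9573.56 + 109.21 + 347.99 + 97.83 + 180.68 = 10754.66
Landed cost (B) = invoice 329744.94 + 10754.66 + duty 12235.43 = 352735.03
Difference = |325864.13 − 352735.03| = 26870.90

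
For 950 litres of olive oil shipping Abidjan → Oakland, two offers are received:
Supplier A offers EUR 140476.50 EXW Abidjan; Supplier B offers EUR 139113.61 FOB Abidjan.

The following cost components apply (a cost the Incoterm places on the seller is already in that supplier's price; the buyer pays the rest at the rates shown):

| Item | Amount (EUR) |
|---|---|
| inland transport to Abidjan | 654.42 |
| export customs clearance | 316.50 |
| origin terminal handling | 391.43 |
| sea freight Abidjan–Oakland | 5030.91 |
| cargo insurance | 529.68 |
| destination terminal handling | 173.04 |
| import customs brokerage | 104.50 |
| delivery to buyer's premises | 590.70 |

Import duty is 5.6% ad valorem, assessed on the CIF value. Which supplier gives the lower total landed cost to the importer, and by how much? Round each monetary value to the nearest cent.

Supplier B is cheaper by EUR 2877.85

Supplier A (EXW):
CIF value = EXW price + inland to port + export clearance + origin terminal + freight + insurance = 140476.50 + 654.42 + 316.50 + 391.43 + 5030.91 + 529.68 = 147399.44
Import duty = 147399.44 × 5.6% = 8254.37
Buyer bears (A): 654.42 + 316.50 + 391.43 + 5030.91 + 529.68 + 173.04 + 104.50 + 590.70 = 7791.18
Landed cost (A) = invoice 140476.50 + 7791.18 + duty 8254.37 = 156522.05
Supplier B (FOB):
CIF value = FOB price + freight + insurance = 139113.61 + 5030.91 + 529.68 = 144674.20
Import duty = 144674.20 × 5.6% = 8101.76
Buyer bears (B): 5030.91 + 529.68 + 173.04 + 104.50 + 590.70 = 6428.83
Landed cost (B) = invoice 139113.61 + 6428.83 + duty 8101.76 = 153644.20
Difference = |156522.05 − 153644.20| = 2877.85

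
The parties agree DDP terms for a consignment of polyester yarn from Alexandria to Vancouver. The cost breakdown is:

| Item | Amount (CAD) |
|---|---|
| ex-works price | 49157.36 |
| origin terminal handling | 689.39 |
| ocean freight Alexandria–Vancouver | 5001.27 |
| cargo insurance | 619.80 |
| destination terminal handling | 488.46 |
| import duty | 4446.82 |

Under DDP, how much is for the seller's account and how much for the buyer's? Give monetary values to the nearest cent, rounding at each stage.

DDP: the seller bears all costs including import duty.
Seller's account: goods 49157.36 + origin terminal 689.39 + freight 5001.27 + insurance 619.80 + destination terminal 488.46 + duty 4446.82 = 60403.10
Buyer's account: 0.00

Seller: CAD 60403.10; buyer: CAD 0.00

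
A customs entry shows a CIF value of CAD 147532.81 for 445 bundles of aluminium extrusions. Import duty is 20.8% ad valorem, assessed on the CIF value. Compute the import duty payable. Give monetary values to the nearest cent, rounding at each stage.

Import duty = 147532.81 × 20.8% = 30686.82

Import duty: CAD 30686.82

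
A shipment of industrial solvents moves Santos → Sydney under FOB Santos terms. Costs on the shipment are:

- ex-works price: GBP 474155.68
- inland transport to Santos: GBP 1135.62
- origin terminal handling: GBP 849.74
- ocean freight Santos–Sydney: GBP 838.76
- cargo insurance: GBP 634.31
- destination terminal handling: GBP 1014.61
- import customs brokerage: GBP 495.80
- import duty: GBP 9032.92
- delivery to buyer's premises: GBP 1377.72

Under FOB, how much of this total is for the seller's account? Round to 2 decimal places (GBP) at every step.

Seller's account: GBP 476141.04

FOB: the seller bears costs until goods are on board at the origin port; the buyer bears freight, insurance and all costs thereafter.
Seller's account: goods 474155.68 + inland to port 1135.62 + origin terminal 849.74 = 476141.04
Buyer's account: freight 838.76 + insurance 634.31 + destination terminal 1014.61 + brokerage 495.80 + duty 9032.92 + delivery 1377.72 = 13394.12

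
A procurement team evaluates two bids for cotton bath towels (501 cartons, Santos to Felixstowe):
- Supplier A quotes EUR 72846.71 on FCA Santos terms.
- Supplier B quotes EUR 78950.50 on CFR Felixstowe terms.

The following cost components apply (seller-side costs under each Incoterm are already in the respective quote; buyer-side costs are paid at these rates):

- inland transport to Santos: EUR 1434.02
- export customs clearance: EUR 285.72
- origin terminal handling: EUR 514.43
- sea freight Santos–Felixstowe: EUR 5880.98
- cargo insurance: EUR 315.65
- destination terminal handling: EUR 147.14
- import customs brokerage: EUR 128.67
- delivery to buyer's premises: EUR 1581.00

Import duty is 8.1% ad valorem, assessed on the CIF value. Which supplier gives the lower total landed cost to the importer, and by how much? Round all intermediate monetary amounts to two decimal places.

Supplier A (FCA):
CIF value = FCA price + origin terminal + freight + insurance = 72846.71 + 514.43 + 5880.98 + 315.65 = 79557.77
Import duty = 79557.77 × 8.1% = 6444.18
Buyer bears (A): 514.43 + 5880.98 + 315.65 + 147.14 + 128.67 + 1581.00 = 8567.87
Landed cost (A) = invoice 72846.71 + 8567.87 + duty 6444.18 = 87858.76
Supplier B (CFR):
CIF value = CFR price + insurance = 78950.50 + 315.65 = 79266.15
Import duty = 79266.15 × 8.1% = 6420.56
Buyer bears (B): 315.65 + 147.14 + 128.67 + 1581.00 = 2172.46
Landed cost (B) = invoice 78950.50 + 2172.46 + duty 6420.56 = 87543.52
Difference = |87858.76 − 87543.52| = 315.24

Supplier B is cheaper by EUR 315.24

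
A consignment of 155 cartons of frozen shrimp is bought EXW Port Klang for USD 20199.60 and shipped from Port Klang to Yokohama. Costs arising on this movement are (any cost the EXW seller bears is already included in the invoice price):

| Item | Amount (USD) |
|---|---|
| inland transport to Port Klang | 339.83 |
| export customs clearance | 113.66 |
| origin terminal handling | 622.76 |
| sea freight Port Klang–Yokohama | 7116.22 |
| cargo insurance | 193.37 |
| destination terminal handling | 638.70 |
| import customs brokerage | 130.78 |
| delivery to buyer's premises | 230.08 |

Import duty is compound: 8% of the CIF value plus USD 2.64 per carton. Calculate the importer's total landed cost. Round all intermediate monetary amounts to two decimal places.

EXW: the seller makes goods available at their premises; the buyer bears all onward costs.
CIF value = EXW price + inland to port + export clearance + origin terminal + freight + insurance = 20199.60 + 339.83 + 113.66 + 622.76 + 7116.22 + 193.37 = 28585.44
Ad valorem component: 28585.44 × 8% = 2286.84
Specific component: 155 × 2.64 = 409.20
Import duty = 2286.84 + 409.20 = 2696.04
Buyer bears: inland to port 339.83 + export clearance 113.66 + origin terminal 622.76 + freight 7116.22 + insurance 193.37 + destination terminal 638.70 + brokerage 130.78 + delivery 230.08 + duty 2696.04 = 12081.44
Landed cost = invoice 20199.60 + 12081.44 = 32281.04

Total landed cost: USD 32281.04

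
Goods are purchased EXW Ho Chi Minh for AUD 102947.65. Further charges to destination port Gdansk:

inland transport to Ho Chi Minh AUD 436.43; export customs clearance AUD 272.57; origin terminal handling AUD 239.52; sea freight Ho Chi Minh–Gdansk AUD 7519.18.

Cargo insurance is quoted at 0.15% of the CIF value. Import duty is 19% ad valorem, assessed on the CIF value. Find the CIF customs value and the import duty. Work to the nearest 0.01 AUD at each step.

CIF value: AUD 111582.72; import duty: AUD 21200.72

Let C be the CIF value. C = EXW price + pre-shipment costs + freight + 0.15% × C
C − 0.15% × C = 102947.65 + 436.43 + 272.57 + 239.52 + 7519.18
0.9985 × C = 111415.35
C = 111415.35 / 0.9985 = 111582.72
Insurance premium = 0.15% × 111582.72 = 167.37
Import duty = 111582.72 × 19% = 21200.72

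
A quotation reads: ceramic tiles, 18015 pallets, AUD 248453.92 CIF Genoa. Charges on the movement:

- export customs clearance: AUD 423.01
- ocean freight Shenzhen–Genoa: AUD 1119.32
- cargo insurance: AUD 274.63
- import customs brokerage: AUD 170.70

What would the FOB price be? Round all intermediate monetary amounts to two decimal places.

FOB price: AUD 247059.97

Not relevant to the conversion: export clearance — on the seller under both CIF and FOB; already in the CIF price and stays in the FOB price. brokerage — on the buyer under both terms; not part of either seller's price.
From CIF to FOB, the seller no longer bears: freight, insurance.
FOB price = 248453.92 − 1119.32 − 274.63 = 247059.97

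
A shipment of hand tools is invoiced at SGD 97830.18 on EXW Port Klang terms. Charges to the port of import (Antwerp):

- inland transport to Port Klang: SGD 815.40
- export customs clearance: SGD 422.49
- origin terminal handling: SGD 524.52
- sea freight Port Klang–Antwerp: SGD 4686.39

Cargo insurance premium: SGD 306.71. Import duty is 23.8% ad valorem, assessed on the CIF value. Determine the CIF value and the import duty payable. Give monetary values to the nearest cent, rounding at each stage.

CIF value: SGD 104585.69; import duty: SGD 24891.39

CIF = EXW price + pre-shipment costs + freight + insurance
CIF = 97830.18 + 815.40 + 422.49 + 524.52 + 4686.39 + 306.71 = 104585.69
Import duty = 104585.69 × 23.8% = 24891.39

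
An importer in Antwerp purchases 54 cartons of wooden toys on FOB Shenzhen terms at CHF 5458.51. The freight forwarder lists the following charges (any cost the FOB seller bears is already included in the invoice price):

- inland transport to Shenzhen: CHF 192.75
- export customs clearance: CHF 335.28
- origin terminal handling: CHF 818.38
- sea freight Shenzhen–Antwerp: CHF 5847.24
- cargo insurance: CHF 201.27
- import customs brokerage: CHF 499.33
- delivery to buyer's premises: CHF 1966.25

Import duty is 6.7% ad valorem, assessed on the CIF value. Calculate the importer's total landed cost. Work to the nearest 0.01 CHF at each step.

Total landed cost: CHF 14743.57

FOB: the seller bears costs until goods are on board at the origin port; the buyer bears freight, insurance and all costs thereafter.
Already in the invoice (seller's account under FOB): inland to port, export clearance, origin terminal — exclude.
CIF value = FOB price + freight + insurance = 5458.51 + 5847.24 + 201.27 = 11507.02
Import duty = 11507.02 × 6.7% = 770.97
Buyer bears: freight 5847.24 + insurance 201.27 + brokerage 499.33 + delivery 1966.25 + duty 770.97 = 9285.06
Landed cost = invoice 5458.51 + 9285.06 = 14743.57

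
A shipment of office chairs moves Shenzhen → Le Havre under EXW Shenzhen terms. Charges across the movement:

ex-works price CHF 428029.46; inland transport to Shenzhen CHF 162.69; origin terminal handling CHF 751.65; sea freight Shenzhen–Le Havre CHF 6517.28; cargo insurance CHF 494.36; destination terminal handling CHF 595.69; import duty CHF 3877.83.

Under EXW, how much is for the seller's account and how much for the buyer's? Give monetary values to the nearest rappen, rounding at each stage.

EXW: the seller makes goods available at their premises; the buyer bears all onward costs.
Seller's account: goods 428029.46 = 428029.46
Buyer's account: inland to port 162.69 + origin terminal 751.65 + freight 6517.28 + insurance 494.36 + destination terminal 595.69 + duty 3877.83 = 12399.50

Seller: CHF 428029.46; buyer: CHF 12399.50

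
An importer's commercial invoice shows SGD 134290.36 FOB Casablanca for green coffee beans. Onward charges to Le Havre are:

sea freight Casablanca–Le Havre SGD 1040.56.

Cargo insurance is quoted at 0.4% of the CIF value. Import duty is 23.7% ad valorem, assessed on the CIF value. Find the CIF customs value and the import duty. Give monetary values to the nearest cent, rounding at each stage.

CIF value: SGD 135874.42; import duty: SGD 32202.24

Let C be the CIF value. C = FOB price + freight + 0.4% × C
C − 0.4% × C = 134290.36 + 1040.56
0.996 × C = 135330.92
C = 135330.92 / 0.996 = 135874.42
Insurance premium = 0.4% × 135874.42 = 543.50
Import duty = 135874.42 × 23.7% = 32202.24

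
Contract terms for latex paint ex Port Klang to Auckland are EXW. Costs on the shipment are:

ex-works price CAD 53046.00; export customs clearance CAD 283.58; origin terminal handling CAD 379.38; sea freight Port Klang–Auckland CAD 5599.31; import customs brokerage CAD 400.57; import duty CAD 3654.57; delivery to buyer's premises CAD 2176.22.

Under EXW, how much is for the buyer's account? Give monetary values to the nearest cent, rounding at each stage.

Buyer's account: CAD 12493.63

EXW: the seller makes goods available at their premises; the buyer bears all onward costs.
Seller's account: goods 53046.00 = 53046.00
Buyer's account: export clearance 283.58 + origin terminal 379.38 + freight 5599.31 + brokerage 400.57 + duty 3654.57 + delivery 2176.22 = 12493.63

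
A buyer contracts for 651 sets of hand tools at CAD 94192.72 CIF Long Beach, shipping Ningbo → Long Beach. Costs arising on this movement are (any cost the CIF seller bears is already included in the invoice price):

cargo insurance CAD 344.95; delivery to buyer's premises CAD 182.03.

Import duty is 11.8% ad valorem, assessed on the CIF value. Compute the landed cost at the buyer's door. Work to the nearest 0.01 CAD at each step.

CIF: the seller pays costs through ocean freight and marine insurance to the destination port.
Already in the invoice (seller's account under CIF): insurance — exclude.
The CIF price already equals the CIF value: 94192.72
Import duty = 94192.72 × 11.8% = 11114.74
Buyer bears: delivery 182.03 + duty 11114.74 = 11296.77
Landed cost = invoice 94192.72 + 11296.77 = 105489.49

Total landed cost: CAD 105489.49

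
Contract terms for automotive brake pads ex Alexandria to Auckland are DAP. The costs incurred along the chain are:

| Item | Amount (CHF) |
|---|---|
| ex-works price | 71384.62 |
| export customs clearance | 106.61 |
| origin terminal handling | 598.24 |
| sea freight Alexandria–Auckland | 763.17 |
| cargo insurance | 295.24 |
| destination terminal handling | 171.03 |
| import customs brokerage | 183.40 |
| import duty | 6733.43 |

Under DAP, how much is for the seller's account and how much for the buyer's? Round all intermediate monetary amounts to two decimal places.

Seller: CHF 73318.91; buyer: CHF 6916.83

DAP: the seller bears all costs to the named destination except import duty and clearance.
Seller's account: goods 71384.62 + export clearance 106.61 + origin terminal 598.24 + freight 763.17 + insurance 295.24 + destination terminal 171.03 = 73318.91
Buyer's account: brokerage 183.40 + duty 6733.43 = 6916.83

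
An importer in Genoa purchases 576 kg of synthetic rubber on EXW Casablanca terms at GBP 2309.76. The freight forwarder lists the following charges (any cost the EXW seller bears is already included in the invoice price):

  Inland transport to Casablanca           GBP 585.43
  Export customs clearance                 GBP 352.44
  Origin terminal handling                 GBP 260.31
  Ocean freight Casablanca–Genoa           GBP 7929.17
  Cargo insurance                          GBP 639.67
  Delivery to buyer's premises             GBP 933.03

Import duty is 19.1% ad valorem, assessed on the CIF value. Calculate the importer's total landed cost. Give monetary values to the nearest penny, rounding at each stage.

EXW: the seller makes goods available at their premises; the buyer bears all onward costs.
CIF value = EXW price + inland to port + export clearance + origin terminal + freight + insurance = 2309.76 + 585.43 + 352.44 + 260.31 + 7929.17 + 639.67 = 12076.78
Import duty = 12076.78 × 19.1% = 2306.66
Buyer bears: inland to port 585.43 + export clearance 352.44 + origin terminal 260.31 + freight 7929.17 + insurance 639.67 + delivery 933.03 + duty 2306.66 = 13006.71
Landed cost = invoice 2309.76 + 13006.71 = 15316.47

Total landed cost: GBP 15316.47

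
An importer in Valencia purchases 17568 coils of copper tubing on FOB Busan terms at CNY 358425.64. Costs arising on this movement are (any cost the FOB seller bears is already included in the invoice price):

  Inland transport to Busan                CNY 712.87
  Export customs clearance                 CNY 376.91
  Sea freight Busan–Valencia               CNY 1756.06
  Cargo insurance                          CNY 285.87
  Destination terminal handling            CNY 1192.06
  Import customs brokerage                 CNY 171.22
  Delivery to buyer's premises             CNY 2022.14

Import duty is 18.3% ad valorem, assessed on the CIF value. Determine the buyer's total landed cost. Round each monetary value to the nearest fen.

FOB: the seller bears costs until goods are on board at the origin port; the buyer bears freight, insurance and all costs thereafter.
Already in the invoice (seller's account under FOB): inland to port, export clearance — exclude.
CIF value = FOB price + freight + insurance = 358425.64 + 1756.06 + 285.87 = 360467.57
Import duty = 360467.57 × 18.3% = 65965.57
Buyer bears: freight 1756.06 + insurance 285.87 + destination terminal 1192.06 + brokerage 171.22 + delivery 2022.14 + duty 65965.57 = 71392.92
Landed cost = invoice 358425.64 + 71392.92 = 429818.56

Total landed cost: CNY 429818.56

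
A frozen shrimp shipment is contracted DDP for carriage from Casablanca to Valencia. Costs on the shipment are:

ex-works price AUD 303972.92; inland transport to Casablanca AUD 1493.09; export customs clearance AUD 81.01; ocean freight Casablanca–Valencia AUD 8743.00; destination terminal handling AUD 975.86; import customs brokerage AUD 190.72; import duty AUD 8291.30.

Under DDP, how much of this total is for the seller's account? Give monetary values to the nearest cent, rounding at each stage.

DDP: the seller bears all costs including import duty.
Seller's account: goods 303972.92 + inland to port 1493.09 + export clearance 81.01 + freight 8743.00 + destination terminal 975.86 + brokerage 190.72 + duty 8291.30 = 323747.90
Buyer's account: 0.00

Seller's account: AUD 323747.90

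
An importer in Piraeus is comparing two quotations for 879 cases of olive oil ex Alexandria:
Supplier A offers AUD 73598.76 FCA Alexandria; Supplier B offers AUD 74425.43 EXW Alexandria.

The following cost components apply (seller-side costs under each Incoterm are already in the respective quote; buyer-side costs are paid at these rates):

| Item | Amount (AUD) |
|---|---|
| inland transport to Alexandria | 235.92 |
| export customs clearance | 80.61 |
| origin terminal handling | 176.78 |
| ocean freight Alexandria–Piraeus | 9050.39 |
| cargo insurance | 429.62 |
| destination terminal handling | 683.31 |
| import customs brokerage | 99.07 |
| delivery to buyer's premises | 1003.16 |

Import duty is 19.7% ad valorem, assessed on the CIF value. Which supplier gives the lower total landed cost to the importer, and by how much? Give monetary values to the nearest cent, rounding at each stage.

Supplier A (FCA):
CIF value = FCA price + origin terminal + freight + insurance = 73598.76 + 176.78 + 9050.39 + 429.62 = 83255.55
Import duty = 83255.55 × 19.7% = 16401.34
Buyer bears (A): 176.78 + 9050.39 + 429.62 + 683.31 + 99.07 + 1003.16 = 11442.33
Landed cost (A) = invoice 73598.76 + 11442.33 + duty 16401.34 = 101442.43
Supplier B (EXW):
CIF value = EXW price + inland to port + export clearance + origin terminal + freight + insurance = 74425.43 + 235.92 + 80.61 + 176.78 + 9050.39 + 429.62 = 84398.75
Import duty = 84398.75 × 19.7% = 16626.55
Buyer bears (B): 235.92 + 80.61 + 176.78 + 9050.39 + 429.62 + 683.31 + 99.07 + 1003.16 = 11758.86
Landed cost (B) = invoice 74425.43 + 11758.86 + duty 16626.55 = 102810.84
Difference = |101442.43 − 102810.84| = 1368.41

Supplier A is cheaper by AUD 1368.41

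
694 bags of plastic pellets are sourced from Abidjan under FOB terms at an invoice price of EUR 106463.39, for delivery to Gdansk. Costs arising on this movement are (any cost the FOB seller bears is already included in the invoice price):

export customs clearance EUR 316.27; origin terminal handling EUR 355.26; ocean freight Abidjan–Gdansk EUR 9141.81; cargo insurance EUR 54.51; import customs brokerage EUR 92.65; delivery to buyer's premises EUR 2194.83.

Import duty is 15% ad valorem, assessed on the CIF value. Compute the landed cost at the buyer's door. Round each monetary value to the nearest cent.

Total landed cost: EUR 135296.15

FOB: the seller bears costs until goods are on board at the origin port; the buyer bears freight, insurance and all costs thereafter.
Already in the invoice (seller's account under FOB): export clearance, origin terminal — exclude.
CIF value = FOB price + freight + insurance = 106463.39 + 9141.81 + 54.51 = 115659.71
Import duty = 115659.71 × 15% = 17348.96
Buyer bears: freight 9141.81 + insurance 54.51 + brokerage 92.65 + delivery 2194.83 + duty 17348.96 = 28832.76
Landed cost = invoice 106463.39 + 28832.76 = 135296.15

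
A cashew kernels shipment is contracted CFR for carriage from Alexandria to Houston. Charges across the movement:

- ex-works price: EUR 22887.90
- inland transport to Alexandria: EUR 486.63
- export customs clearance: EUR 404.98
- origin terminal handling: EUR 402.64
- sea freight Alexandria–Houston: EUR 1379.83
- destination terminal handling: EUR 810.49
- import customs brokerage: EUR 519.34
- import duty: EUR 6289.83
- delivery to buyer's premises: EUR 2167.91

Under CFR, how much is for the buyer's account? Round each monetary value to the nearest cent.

Buyer's account: EUR 9787.57

CFR: the seller pays costs through ocean freight to the destination port, but not insurance.
Seller's account: goods 22887.90 + inland to port 486.63 + export clearance 404.98 + origin terminal 402.64 + freight 1379.83 = 25561.98
Buyer's account: destination terminal 810.49 + brokerage 519.34 + duty 6289.83 + delivery 2167.91 = 9787.57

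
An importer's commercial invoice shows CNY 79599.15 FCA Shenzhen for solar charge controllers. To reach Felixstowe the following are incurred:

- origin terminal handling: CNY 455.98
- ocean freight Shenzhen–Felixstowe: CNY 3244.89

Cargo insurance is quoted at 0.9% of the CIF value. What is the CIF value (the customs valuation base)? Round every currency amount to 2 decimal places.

CIF value: CNY 84056.53

Let C be the CIF value. C = FCA price + pre-shipment costs + freight + 0.9% × C
C − 0.9% × C = 79599.15 + 455.98 + 3244.89
0.991 × C = 83300.02
C = 83300.02 / 0.991 = 84056.53
Insurance premium = 0.9% × 84056.53 = 756.51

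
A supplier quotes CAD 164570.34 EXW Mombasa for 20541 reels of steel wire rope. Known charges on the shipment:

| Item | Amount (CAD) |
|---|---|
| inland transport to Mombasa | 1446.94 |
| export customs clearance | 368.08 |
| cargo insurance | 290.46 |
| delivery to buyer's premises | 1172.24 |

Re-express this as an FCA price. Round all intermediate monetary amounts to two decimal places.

FCA price: CAD 166385.36

Not relevant to the conversion: insurance, delivery — on the buyer under both terms; not part of either seller's price.
From EXW to FCA, the seller additionally bears: inland to port, export clearance.
FCA price = 164570.34 + 1446.94 + 368.08 = 166385.36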